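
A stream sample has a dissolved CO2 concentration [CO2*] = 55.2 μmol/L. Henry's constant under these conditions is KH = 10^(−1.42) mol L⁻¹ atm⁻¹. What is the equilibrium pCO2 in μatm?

pCO2 = 1450 μatm

KH = 10^(−1.42) = 3.802×10^-2 mol L⁻¹ atm⁻¹
pCO2 = [CO2*]/KH = 55.2×10^-6 / 3.802×10^-2 = 1.45×10^-3 atm = 1450 μatm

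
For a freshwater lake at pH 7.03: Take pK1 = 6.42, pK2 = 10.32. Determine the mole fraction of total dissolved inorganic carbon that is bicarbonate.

α₁ = 0.803

α₁ = 1 / (1 + [H⁺]/K1 + K2/[H⁺]) = 1 / (1 + 10^-0.61 + 10^-3.29)
   = 1 / (1 + 0.24547 + 0.00051286) = 1/1.2460 = 0.8026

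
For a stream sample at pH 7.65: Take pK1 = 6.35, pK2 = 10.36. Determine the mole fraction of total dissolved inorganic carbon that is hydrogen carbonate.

α₁ = 0.951

α₁ = 1 / (1 + [H⁺]/K1 + K2/[H⁺]) = 1 / (1 + 10^-1.30 + 10^-2.71)
   = 1 / (1 + 0.050119 + 0.0019498) = 1/1.0521 = 0.9505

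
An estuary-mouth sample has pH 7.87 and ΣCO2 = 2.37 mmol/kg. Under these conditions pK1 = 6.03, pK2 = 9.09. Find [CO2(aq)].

[CO2*] = 0.0319 mmol/kg

α₀ = 1 / (1 + K1/[H⁺] + K1K2/[H⁺]²) = 1 / (1 + 10^+1.84 + 10^+0.62)
   = 1 / (1 + 69.183 + 4.1687) = 1/74.352 = 0.01345
[CO2*] = α₀ × DIC = 0.01345 × 2.37 = 0.0319 mmol/kg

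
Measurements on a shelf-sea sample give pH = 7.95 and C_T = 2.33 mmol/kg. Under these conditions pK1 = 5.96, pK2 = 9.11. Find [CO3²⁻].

α₂ = 1 / (1 + [H⁺]/K2 + [H⁺]²/(K1K2)) = 1 / (1 + 10^+1.16 + 10^-0.83)
   = 1 / (1 + 14.454 + 0.14791) = 1/15.602 = 0.06409
[CO3²⁻] = α₂ × DIC = 0.06409 × 2.33 = 0.149 mmol/kg

[CO3²⁻] = 0.149 mmol/kg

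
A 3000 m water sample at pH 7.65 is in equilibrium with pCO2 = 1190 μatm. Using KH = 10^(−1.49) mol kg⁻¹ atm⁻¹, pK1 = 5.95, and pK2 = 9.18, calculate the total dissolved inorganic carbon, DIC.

DIC = 2.03 mmol/kg

[CO2*] = KH · pCO2 = 10^(−1.49) × 1190×10^-6 = 3.851×10^-5 mol/kg
α₀ = 1/(1 + K1/[H⁺] + K1K2/[H⁺]²) = 1/(1 + 10^+1.70 + 10^+0.17) = 0.01901
DIC = [CO2*]/α₀ = 3.851×10^-5 / 0.01901 = 2.03 mmol/kg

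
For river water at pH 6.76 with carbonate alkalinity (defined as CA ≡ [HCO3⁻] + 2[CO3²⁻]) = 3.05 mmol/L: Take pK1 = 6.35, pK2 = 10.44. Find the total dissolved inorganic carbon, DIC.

DIC = 4.24 mmol/L

CA = [HCO3⁻] + 2[CO3²⁻] = (α₁ + 2α₂)·DIC
At pH 6.76: [H⁺]/K1 = 10^-0.41 = 0.38905, K2/[H⁺] = 10^-3.68 = 0.00020893
α₁ = 1/(1 + 0.38905 + 0.00020893) = 1/1.3893 = 0.7198; α₂ = α₁·K2/[H⁺] = 0.0001504
α₁ + 2α₂ = 0.7201
DIC = CA / (α₁ + 2α₂) = 3.05 / 0.7201 = 4.24 mmol/L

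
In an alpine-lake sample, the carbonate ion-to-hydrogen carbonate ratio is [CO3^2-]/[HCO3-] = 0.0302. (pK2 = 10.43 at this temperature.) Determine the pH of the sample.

pH = 8.91

From K2 = [H⁺][CO3^2-]/[HCO3-]:  pH = pK2 + log₁₀([CO3^2-]/[HCO3-])
log₁₀(0.0302) = -1.520
pH = 10.43 + (-1.520) = 8.91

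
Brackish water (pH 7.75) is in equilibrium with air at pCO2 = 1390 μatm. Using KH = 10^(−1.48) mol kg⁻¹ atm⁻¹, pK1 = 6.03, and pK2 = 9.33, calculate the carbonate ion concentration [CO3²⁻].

[CO2*] = KH · pCO2 = 10^(−1.48) × 1390×10^-6 = 4.603×10^-5 mol/kg
α₀ = 1/(1 + K1/[H⁺] + K1K2/[H⁺]²) = 1/(1 + 10^+1.72 + 10^+0.14) = 0.01823
DIC = [CO2*]/α₀ = 4.603×10^-5 / 0.01823 = 2.525 mmol/kg
[CO3²⁻] = α₂·DIC; α₂ = 0.02516, so [CO3²⁻] = 0.02516 × 2.525 = 0.0635 mmol/kg

[CO3²⁻] = 0.0635 mmol/kg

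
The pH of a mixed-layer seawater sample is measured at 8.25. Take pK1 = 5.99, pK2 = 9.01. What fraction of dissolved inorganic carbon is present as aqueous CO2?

α₀ = 1 / (1 + K1/[H⁺] + K1K2/[H⁺]²) = 1 / (1 + 10^+2.26 + 10^+1.50)
   = 1 / (1 + 181.97 + 31.623) = 1/214.59 = 0.004660

α₀ = 0.00466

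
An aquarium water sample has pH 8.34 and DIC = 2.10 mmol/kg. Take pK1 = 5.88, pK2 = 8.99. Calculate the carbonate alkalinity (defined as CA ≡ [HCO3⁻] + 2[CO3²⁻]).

CA = 2.48 mmol/kg

CA = [HCO3⁻] + 2[CO3²⁻] = (α₁ + 2α₂)·DIC
At pH 8.34: [H⁺]/K1 = 10^-2.46 = 0.0034674, K2/[H⁺] = 10^-0.65 = 0.22387
α₁ = 1/(1 + 0.0034674 + 0.22387) = 1/1.2273 = 0.8148; α₂ = α₁·K2/[H⁺] = 0.1824
α₁ + 2α₂ = 1.1796
CA = 1.1796 × 2.10 = 2.48 mmol/kg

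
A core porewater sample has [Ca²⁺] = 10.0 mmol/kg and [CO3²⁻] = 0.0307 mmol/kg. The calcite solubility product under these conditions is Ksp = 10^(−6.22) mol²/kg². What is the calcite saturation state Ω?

Ksp = 10^(−6.22) = 6.026×10^-7
Ω = [Ca²⁺][CO3²⁻]/Ksp = (10.0×10^-3)(0.0307×10^-3) / 6.026×10^-7 = 0.509

Ω = 0.509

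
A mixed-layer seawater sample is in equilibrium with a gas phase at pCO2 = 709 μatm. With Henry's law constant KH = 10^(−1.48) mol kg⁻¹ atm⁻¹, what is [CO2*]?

KH = 10^(−1.48) = 3.311×10^-2 mol kg⁻¹ atm⁻¹
[CO2*] = KH · pCO2 = 3.311×10^-2 × 709×10^-6 atm = 2.35×10^-5 mol/kg

[CO2*] = 23.5 μmol/kg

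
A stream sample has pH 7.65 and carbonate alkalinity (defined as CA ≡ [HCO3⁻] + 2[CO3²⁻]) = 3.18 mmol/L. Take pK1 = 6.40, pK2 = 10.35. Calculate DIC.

CA = [HCO3⁻] + 2[CO3²⁻] = (α₁ + 2α₂)·DIC
At pH 7.65: [H⁺]/K1 = 10^-1.25 = 0.056234, K2/[H⁺] = 10^-2.70 = 0.0019953
α₁ = 1/(1 + 0.056234 + 0.0019953) = 1/1.0582 = 0.9450; α₂ = α₁·K2/[H⁺] = 0.001885
α₁ + 2α₂ = 0.9487
DIC = CA / (α₁ + 2α₂) = 3.18 / 0.9487 = 3.35 mmol/L

DIC = 3.35 mmol/L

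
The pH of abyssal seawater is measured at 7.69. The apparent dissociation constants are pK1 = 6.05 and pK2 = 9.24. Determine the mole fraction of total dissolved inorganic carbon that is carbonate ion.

α₂ = 1 / (1 + [H⁺]/K2 + [H⁺]²/(K1K2)) = 1 / (1 + 10^+1.55 + 10^-0.09)
   = 1 / (1 + 35.481 + 0.81283) = 1/37.294 = 0.02681

α₂ = 0.0268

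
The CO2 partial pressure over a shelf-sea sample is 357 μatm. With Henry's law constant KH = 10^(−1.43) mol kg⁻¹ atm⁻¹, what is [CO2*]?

KH = 10^(−1.43) = 3.715×10^-2 mol kg⁻¹ atm⁻¹
[CO2*] = KH · pCO2 = 3.715×10^-2 × 357×10^-6 atm = 1.33×10^-5 mol/kg

[CO2*] = 13.3 μmol/kg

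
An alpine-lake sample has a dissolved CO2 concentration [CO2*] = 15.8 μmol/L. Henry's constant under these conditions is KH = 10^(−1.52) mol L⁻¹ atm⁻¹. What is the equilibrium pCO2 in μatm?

KH = 10^(−1.52) = 3.020×10^-2 mol L⁻¹ atm⁻¹
pCO2 = [CO2*]/KH = 15.8×10^-6 / 3.020×10^-2 = 5.23×10^-4 atm = 523 μatm

pCO2 = 523 μatm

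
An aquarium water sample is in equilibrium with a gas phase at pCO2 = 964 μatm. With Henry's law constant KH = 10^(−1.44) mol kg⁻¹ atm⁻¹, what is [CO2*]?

KH = 10^(−1.44) = 3.631×10^-2 mol kg⁻¹ atm⁻¹
[CO2*] = KH · pCO2 = 3.631×10^-2 × 964×10^-6 atm = 3.50×10^-5 mol/kg

[CO2*] = 35.0 μmol/kg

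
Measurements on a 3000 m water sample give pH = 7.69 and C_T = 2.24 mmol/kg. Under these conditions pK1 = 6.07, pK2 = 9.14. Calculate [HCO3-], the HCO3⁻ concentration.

α₁ = 1 / (1 + [H⁺]/K1 + K2/[H⁺]) = 1 / (1 + 10^-1.62 + 10^-1.45)
   = 1 / (1 + 0.023988 + 0.035481) = 1/1.0595 = 0.9439
[HCO3⁻] = α₁ × DIC = 0.9439 × 2.24 = 2.11 mmol/kg

[HCO3⁻] = 2.11 mmol/kg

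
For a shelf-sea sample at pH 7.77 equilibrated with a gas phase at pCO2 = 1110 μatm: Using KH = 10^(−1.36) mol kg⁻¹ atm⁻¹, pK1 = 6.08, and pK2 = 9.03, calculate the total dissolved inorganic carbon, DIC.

[CO2*] = KH · pCO2 = 10^(−1.36) × 1110×10^-6 = 4.845×10^-5 mol/kg
α₀ = 1/(1 + K1/[H⁺] + K1K2/[H⁺]²) = 1/(1 + 10^+1.69 + 10^+0.43) = 0.01899
DIC = [CO2*]/α₀ = 4.845×10^-5 / 0.01899 = 2.55 mmol/kg

DIC = 2.55 mmol/kg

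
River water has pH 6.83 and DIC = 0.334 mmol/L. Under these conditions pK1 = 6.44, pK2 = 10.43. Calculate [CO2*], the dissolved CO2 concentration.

[CO2*] = 0.0967 mmol/L

α₀ = 1 / (1 + K1/[H⁺] + K1K2/[H⁺]²) = 1 / (1 + 10^+0.39 + 10^-3.21)
   = 1 / (1 + 2.4547 + 0.00061660) = 1/3.4553 = 0.2894
[CO2*] = α₀ × DIC = 0.2894 × 0.334 = 0.0967 mmol/L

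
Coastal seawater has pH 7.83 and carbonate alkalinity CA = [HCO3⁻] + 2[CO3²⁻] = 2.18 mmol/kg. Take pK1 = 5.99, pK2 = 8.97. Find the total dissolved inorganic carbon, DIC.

CA = [HCO3⁻] + 2[CO3²⁻] = (α₁ + 2α₂)·DIC
At pH 7.83: [H⁺]/K1 = 10^-1.84 = 0.014454, K2/[H⁺] = 10^-1.14 = 0.072444
α₁ = 1/(1 + 0.014454 + 0.072444) = 1/1.0869 = 0.9200; α₂ = α₁·K2/[H⁺] = 0.06665
α₁ + 2α₂ = 1.0534
DIC = CA / (α₁ + 2α₂) = 2.18 / 1.0534 = 2.07 mmol/kg

DIC = 2.07 mmol/kg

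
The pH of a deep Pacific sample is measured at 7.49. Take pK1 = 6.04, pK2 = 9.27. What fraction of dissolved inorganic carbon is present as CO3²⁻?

α₂ = 0.0158

α₂ = 1 / (1 + [H⁺]/K2 + [H⁺]²/(K1K2)) = 1 / (1 + 10^+1.78 + 10^+0.33)
   = 1 / (1 + 60.256 + 2.1380) = 1/63.394 = 0.01577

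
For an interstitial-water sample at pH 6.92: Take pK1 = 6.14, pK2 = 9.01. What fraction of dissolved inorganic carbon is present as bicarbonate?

α₁ = 1 / (1 + [H⁺]/K1 + K2/[H⁺]) = 1 / (1 + 10^-0.78 + 10^-2.09)
   = 1 / (1 + 0.16596 + 0.0081283) = 1/1.1741 = 0.8517

α₁ = 0.852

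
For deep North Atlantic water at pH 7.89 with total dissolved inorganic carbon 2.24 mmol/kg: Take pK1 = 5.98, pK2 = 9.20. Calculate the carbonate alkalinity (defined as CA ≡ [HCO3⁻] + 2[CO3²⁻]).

CA = [HCO3⁻] + 2[CO3²⁻] = (α₁ + 2α₂)·DIC
At pH 7.89: [H⁺]/K1 = 10^-1.91 = 0.012303, K2/[H⁺] = 10^-1.31 = 0.048978
α₁ = 1/(1 + 0.012303 + 0.048978) = 1/1.0613 = 0.9423; α₂ = α₁·K2/[H⁺] = 0.04615
α₁ + 2α₂ = 1.0346
CA = 1.0346 × 2.24 = 2.32 mmol/kg

CA = 2.32 mmol/kg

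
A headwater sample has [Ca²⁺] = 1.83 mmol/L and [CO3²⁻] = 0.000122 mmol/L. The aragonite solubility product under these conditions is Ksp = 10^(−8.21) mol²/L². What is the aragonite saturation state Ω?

Ω = 0.0362

Ksp = 10^(−8.21) = 6.166×10^-9
Ω = [Ca²⁺][CO3²⁻]/Ksp = (1.83×10^-3)(0.000122×10^-3) / 6.166×10^-9 = 0.0362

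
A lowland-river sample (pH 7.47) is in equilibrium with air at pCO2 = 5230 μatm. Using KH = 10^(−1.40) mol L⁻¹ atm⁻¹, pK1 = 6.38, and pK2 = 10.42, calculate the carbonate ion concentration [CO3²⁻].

[CO2*] = KH · pCO2 = 10^(−1.40) × 5230×10^-6 = 2.082×10^-4 mol/L
α₀ = 1/(1 + K1/[H⁺] + K1K2/[H⁺]²) = 1/(1 + 10^+1.09 + 10^-1.86) = 0.07509
DIC = [CO2*]/α₀ = 2.082×10^-4 / 0.07509 = 2.773 mmol/L
[CO3²⁻] = α₂·DIC; α₂ = 0.001037, so [CO3²⁻] = 0.001037 × 2.773 = 0.00287 mmol/L = 2.87 μmol/L

[CO3²⁻] = 2.87 μmol/L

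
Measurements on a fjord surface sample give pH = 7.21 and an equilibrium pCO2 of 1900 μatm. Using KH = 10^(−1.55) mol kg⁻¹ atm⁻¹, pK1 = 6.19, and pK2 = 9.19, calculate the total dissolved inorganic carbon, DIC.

[CO2*] = KH · pCO2 = 10^(−1.55) × 1900×10^-6 = 5.355×10^-5 mol/kg
α₀ = 1/(1 + K1/[H⁺] + K1K2/[H⁺]²) = 1/(1 + 10^+1.02 + 10^-0.96) = 0.08635
DIC = [CO2*]/α₀ = 5.355×10^-5 / 0.08635 = 0.620 mmol/kg

DIC = 0.620 mmol/kg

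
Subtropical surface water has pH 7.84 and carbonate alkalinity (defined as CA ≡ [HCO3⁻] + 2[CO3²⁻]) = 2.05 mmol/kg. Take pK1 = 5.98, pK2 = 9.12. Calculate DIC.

CA = [HCO3⁻] + 2[CO3²⁻] = (α₁ + 2α₂)·DIC
At pH 7.84: [H⁺]/K1 = 10^-1.86 = 0.013804, K2/[H⁺] = 10^-1.28 = 0.052481
α₁ = 1/(1 + 0.013804 + 0.052481) = 1/1.0663 = 0.9378; α₂ = α₁·K2/[H⁺] = 0.04922
α₁ + 2α₂ = 1.0363
DIC = CA / (α₁ + 2α₂) = 2.05 / 1.0363 = 1.98 mmol/kg

DIC = 1.98 mmol/kg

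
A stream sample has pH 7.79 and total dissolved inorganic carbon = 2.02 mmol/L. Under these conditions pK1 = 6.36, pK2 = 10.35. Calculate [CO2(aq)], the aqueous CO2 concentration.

[CO2*] = 0.0722 mmol/L

α₀ = 1 / (1 + K1/[H⁺] + K1K2/[H⁺]²) = 1 / (1 + 10^+1.43 + 10^-1.13)
   = 1 / (1 + 26.915 + 0.074131) = 1/27.989 = 0.03573
[CO2*] = α₀ × DIC = 0.03573 × 2.02 = 0.0722 mmol/L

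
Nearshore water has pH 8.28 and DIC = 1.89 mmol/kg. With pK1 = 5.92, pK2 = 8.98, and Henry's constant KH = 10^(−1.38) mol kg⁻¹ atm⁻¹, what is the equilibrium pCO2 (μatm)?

pCO2 = 164 μatm

α₀ = 1 / (1 + K1/[H⁺] + K1K2/[H⁺]²) = 1 / (1 + 10^+2.36 + 10^+1.66)
   = 1 / (1 + 229.09 + 45.709) = 1/275.80 = 0.003626
[CO2*] = α₀ × DIC = 0.003626 × 1.89 = 0.006853 mmol/kg = 6.853 μmol/kg
pCO2 = [CO2*]/KH = 6.853×10^-6 / 4.169×10^-2 = 164 μatm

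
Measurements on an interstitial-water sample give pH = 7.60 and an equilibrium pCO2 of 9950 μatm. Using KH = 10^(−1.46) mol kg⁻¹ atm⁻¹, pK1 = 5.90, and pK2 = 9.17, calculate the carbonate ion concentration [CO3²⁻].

[CO2*] = KH · pCO2 = 10^(−1.46) × 9950×10^-6 = 3.450×10^-4 mol/kg
α₀ = 1/(1 + K1/[H⁺] + K1K2/[H⁺]²) = 1/(1 + 10^+1.70 + 10^+0.13) = 0.01906
DIC = [CO2*]/α₀ = 3.450×10^-4 / 0.01906 = 18.10 mmol/kg
[CO3²⁻] = α₂·DIC; α₂ = 0.02571, so [CO3²⁻] = 0.02571 × 18.10 = 0.465 mmol/kg

[CO3²⁻] = 0.465 mmol/kg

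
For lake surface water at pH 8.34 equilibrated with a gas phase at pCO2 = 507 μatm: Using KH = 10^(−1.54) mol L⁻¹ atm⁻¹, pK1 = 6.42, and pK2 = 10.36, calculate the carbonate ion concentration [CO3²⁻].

[CO3²⁻] = 11.6 μmol/L

[CO2*] = KH · pCO2 = 10^(−1.54) × 507×10^-6 = 1.462×10^-5 mol/L
α₀ = 1/(1 + K1/[H⁺] + K1K2/[H⁺]²) = 1/(1 + 10^+1.92 + 10^-0.10) = 0.01177
DIC = [CO2*]/α₀ = 1.462×10^-5 / 0.01177 = 1.242 mmol/L
[CO3²⁻] = α₂·DIC; α₂ = 0.009348, so [CO3²⁻] = 0.009348 × 1.242 = 0.0116 mmol/L = 11.6 μmol/L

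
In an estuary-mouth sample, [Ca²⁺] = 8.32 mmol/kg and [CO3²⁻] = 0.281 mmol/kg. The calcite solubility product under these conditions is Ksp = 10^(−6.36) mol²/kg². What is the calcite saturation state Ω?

Ω = 5.36

Ksp = 10^(−6.36) = 4.365×10^-7
Ω = [Ca²⁺][CO3²⁻]/Ksp = (8.32×10^-3)(0.281×10^-3) / 4.365×10^-7 = 5.36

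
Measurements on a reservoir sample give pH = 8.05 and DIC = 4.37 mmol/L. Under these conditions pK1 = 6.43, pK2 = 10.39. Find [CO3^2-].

[CO3²⁻] = 19.4 μmol/L

α₂ = 1 / (1 + [H⁺]/K2 + [H⁺]²/(K1K2)) = 1 / (1 + 10^+2.34 + 10^+0.72)
   = 1 / (1 + 218.78 + 5.2481) = 1/225.02 = 0.004444
[CO3²⁻] = α₂ × DIC = 0.004444 × 4.37 = 0.0194 mmol/L = 19.4 μmol/L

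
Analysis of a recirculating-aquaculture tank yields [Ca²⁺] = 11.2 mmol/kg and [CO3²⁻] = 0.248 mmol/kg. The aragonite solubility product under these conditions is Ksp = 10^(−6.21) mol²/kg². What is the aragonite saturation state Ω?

Ω = 4.50

Ksp = 10^(−6.21) = 6.166×10^-7
Ω = [Ca²⁺][CO3²⁻]/Ksp = (11.2×10^-3)(0.248×10^-3) / 6.166×10^-7 = 4.50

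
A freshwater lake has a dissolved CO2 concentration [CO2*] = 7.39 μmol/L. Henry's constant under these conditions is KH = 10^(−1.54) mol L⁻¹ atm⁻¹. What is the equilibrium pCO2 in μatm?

pCO2 = 256 μatm

KH = 10^(−1.54) = 2.884×10^-2 mol L⁻¹ atm⁻¹
pCO2 = [CO2*]/KH = 7.39×10^-6 / 2.884×10^-2 = 2.56×10^-4 atm = 256 μatm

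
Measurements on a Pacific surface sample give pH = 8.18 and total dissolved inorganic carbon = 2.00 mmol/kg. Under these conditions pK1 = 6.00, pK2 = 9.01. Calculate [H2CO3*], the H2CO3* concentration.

[CO2*] = 11.4 μmol/kg

α₀ = 1 / (1 + K1/[H⁺] + K1K2/[H⁺]²) = 1 / (1 + 10^+2.18 + 10^+1.35)
   = 1 / (1 + 151.36 + 22.387) = 1/174.74 = 0.005723
[CO2*] = α₀ × DIC = 0.005723 × 2.00 = 0.0114 mmol/kg = 11.4 μmol/kg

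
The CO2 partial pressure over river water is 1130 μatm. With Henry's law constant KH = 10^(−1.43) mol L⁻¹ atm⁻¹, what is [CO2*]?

[CO2*] = 42.0 μmol/L

KH = 10^(−1.43) = 3.715×10^-2 mol L⁻¹ atm⁻¹
[CO2*] = KH · pCO2 = 3.715×10^-2 × 1130×10^-6 atm = 4.20×10^-5 mol/L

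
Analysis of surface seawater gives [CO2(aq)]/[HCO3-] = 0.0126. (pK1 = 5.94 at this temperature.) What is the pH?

pH = 7.84

From K1 = [H⁺][HCO3-]/[CO2(aq)]:  pH = pK1 − log₁₀([CO2(aq)]/[HCO3-])
log₁₀(0.0126) = -1.900
pH = 5.94 − (-1.900) = 7.84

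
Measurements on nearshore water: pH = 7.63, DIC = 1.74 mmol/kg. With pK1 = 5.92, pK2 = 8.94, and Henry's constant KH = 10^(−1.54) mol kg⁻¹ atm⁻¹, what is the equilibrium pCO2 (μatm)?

pCO2 = 1100 μatm

α₀ = 1 / (1 + K1/[H⁺] + K1K2/[H⁺]²) = 1 / (1 + 10^+1.71 + 10^+0.40)
   = 1 / (1 + 51.286 + 2.5119) = 1/54.798 = 0.01825
[CO2*] = α₀ × DIC = 0.01825 × 1.74 = 0.03175 mmol/kg
pCO2 = [CO2*]/KH = 3.175×10^-5 / 2.884×10^-2 = 1100 μatm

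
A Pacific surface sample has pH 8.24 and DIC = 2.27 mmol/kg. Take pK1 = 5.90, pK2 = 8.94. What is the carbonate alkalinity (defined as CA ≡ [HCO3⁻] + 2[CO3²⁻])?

CA = 2.64 mmol/kg

CA = [HCO3⁻] + 2[CO3²⁻] = (α₁ + 2α₂)·DIC
At pH 8.24: [H⁺]/K1 = 10^-2.34 = 0.0045709, K2/[H⁺] = 10^-0.70 = 0.19953
α₁ = 1/(1 + 0.0045709 + 0.19953) = 1/1.2041 = 0.8305; α₂ = α₁·K2/[H⁺] = 0.1657
α₁ + 2α₂ = 1.1619
CA = 1.1619 × 2.27 = 2.64 mmol/kg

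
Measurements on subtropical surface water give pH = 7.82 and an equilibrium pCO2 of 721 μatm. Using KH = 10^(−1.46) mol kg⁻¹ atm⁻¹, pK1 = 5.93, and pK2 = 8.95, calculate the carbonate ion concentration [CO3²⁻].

[CO2*] = KH · pCO2 = 10^(−1.46) × 721×10^-6 = 2.500×10^-5 mol/kg
α₀ = 1/(1 + K1/[H⁺] + K1K2/[H⁺]²) = 1/(1 + 10^+1.89 + 10^+0.76) = 0.01185
DIC = [CO2*]/α₀ = 2.500×10^-5 / 0.01185 = 2.109 mmol/kg
[CO3²⁻] = α₂·DIC; α₂ = 0.06820, so [CO3²⁻] = 0.06820 × 2.109 = 0.144 mmol/kg

[CO3²⁻] = 0.144 mmol/kg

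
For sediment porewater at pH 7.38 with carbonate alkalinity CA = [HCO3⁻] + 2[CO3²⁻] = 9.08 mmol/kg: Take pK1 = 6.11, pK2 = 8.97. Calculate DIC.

CA = [HCO3⁻] + 2[CO3²⁻] = (α₁ + 2α₂)·DIC
At pH 7.38: [H⁺]/K1 = 10^-1.27 = 0.053703, K2/[H⁺] = 10^-1.59 = 0.025704
α₁ = 1/(1 + 0.053703 + 0.025704) = 1/1.0794 = 0.9264; α₂ = α₁·K2/[H⁺] = 0.02381
α₁ + 2α₂ = 0.9741
DIC = CA / (α₁ + 2α₂) = 9.08 / 0.9741 = 9.32 mmol/kg

DIC = 9.32 mmol/kg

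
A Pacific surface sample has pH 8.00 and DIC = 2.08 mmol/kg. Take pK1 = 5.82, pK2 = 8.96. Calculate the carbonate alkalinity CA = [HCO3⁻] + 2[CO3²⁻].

CA = [HCO3⁻] + 2[CO3²⁻] = (α₁ + 2α₂)·DIC
At pH 8.00: [H⁺]/K1 = 10^-2.18 = 0.0066069, K2/[H⁺] = 10^-0.96 = 0.10965
α₁ = 1/(1 + 0.0066069 + 0.10965) = 1/1.1163 = 0.8959; α₂ = α₁·K2/[H⁺] = 0.09823
α₁ + 2α₂ = 1.0923
CA = 1.0923 × 2.08 = 2.27 mmol/kg

CA = 2.27 mmol/kg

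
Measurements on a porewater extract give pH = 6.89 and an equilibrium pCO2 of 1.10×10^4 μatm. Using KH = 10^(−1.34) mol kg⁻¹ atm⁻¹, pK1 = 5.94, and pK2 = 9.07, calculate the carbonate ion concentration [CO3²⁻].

[CO3²⁻] = 0.0296 mmol/kg

[CO2*] = KH · pCO2 = 10^(−1.34) × 1.10×10^4×10^-6 = 5.028×10^-4 mol/kg
α₀ = 1/(1 + K1/[H⁺] + K1K2/[H⁺]²) = 1/(1 + 10^+0.95 + 10^-1.23) = 0.1003
DIC = [CO2*]/α₀ = 5.028×10^-4 / 0.1003 = 5.014 mmol/kg
[CO3²⁻] = α₂·DIC; α₂ = 0.005905, so [CO3²⁻] = 0.005905 × 5.014 = 0.0296 mmol/kg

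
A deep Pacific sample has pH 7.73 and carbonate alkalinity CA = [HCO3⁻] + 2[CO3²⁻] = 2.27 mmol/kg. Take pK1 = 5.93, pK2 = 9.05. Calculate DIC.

DIC = 2.20 mmol/kg

CA = [HCO3⁻] + 2[CO3²⁻] = (α₁ + 2α₂)·DIC
At pH 7.73: [H⁺]/K1 = 10^-1.80 = 0.015849, K2/[H⁺] = 10^-1.32 = 0.047863
α₁ = 1/(1 + 0.015849 + 0.047863) = 1/1.0637 = 0.9401; α₂ = α₁·K2/[H⁺] = 0.04500
α₁ + 2α₂ = 1.0301
DIC = CA / (α₁ + 2α₂) = 2.27 / 1.0301 = 2.20 mmol/kg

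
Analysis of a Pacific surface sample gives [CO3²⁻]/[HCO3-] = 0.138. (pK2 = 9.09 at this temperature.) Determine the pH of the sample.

From K2 = [H⁺][CO3²⁻]/[HCO3-]:  pH = pK2 + log₁₀([CO3²⁻]/[HCO3-])
log₁₀(0.138) = -0.860
pH = 9.09 + (-0.860) = 8.23

pH = 8.23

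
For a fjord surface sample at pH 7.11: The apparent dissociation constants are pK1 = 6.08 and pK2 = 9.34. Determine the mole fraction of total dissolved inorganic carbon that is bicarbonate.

α₁ = 0.910

α₁ = 1 / (1 + [H⁺]/K1 + K2/[H⁺]) = 1 / (1 + 10^-1.03 + 10^-2.23)
   = 1 / (1 + 0.093325 + 0.0058884) = 1/1.0992 = 0.9097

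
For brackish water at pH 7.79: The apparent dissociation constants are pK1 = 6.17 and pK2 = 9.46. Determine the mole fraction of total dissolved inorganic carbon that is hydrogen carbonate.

α₁ = 0.957

α₁ = 1 / (1 + [H⁺]/K1 + K2/[H⁺]) = 1 / (1 + 10^-1.62 + 10^-1.67)
   = 1 / (1 + 0.023988 + 0.021380) = 1/1.0454 = 0.9566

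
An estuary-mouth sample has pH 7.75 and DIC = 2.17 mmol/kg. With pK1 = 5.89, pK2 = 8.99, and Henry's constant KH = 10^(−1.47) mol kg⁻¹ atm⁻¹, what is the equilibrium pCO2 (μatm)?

pCO2 = 825 μatm

α₀ = 1 / (1 + K1/[H⁺] + K1K2/[H⁺]²) = 1 / (1 + 10^+1.86 + 10^+0.62)
   = 1 / (1 + 72.444 + 4.1687) = 1/77.612 = 0.01288
[CO2*] = α₀ × DIC = 0.01288 × 2.17 = 0.02796 mmol/kg
pCO2 = [CO2*]/KH = 2.796×10^-5 / 3.388×10^-2 = 825 μatm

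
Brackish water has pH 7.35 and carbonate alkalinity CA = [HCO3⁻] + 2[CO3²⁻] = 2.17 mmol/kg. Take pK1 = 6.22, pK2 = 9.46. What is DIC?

DIC = 2.31 mmol/kg

CA = [HCO3⁻] + 2[CO3²⁻] = (α₁ + 2α₂)·DIC
At pH 7.35: [H⁺]/K1 = 10^-1.13 = 0.074131, K2/[H⁺] = 10^-2.11 = 0.0077625
α₁ = 1/(1 + 0.074131 + 0.0077625) = 1/1.0819 = 0.9243; α₂ = α₁·K2/[H⁺] = 0.007175
α₁ + 2α₂ = 0.9387
DIC = CA / (α₁ + 2α₂) = 2.17 / 0.9387 = 2.31 mmol/kg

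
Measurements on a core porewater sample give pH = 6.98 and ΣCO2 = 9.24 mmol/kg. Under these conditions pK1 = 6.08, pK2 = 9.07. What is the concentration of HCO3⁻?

α₁ = 1 / (1 + [H⁺]/K1 + K2/[H⁺]) = 1 / (1 + 10^-0.90 + 10^-2.09)
   = 1 / (1 + 0.12589 + 0.0081283) = 1/1.1340 = 0.8818
[HCO3⁻] = α₁ × DIC = 0.8818 × 9.24 = 8.15 mmol/kg

[HCO3⁻] = 8.15 mmol/kg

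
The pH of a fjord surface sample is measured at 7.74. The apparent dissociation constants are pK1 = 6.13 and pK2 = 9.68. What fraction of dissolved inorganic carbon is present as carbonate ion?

α₂ = 0.0111

α₂ = 1 / (1 + [H⁺]/K2 + [H⁺]²/(K1K2)) = 1 / (1 + 10^+1.94 + 10^+0.33)
   = 1 / (1 + 87.096 + 2.1380) = 1/90.234 = 0.01108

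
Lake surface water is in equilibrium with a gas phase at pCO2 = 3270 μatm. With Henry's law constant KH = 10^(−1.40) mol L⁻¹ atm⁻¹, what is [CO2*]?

[CO2*] = 130 μmol/L

KH = 10^(−1.40) = 3.981×10^-2 mol L⁻¹ atm⁻¹
[CO2*] = KH · pCO2 = 3.981×10^-2 × 3270×10^-6 atm = 1.30×10^-4 mol/L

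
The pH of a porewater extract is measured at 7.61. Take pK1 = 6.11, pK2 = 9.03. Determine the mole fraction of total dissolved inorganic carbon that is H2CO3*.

α₀ = 0.0296

α₀ = 1 / (1 + K1/[H⁺] + K1K2/[H⁺]²) = 1 / (1 + 10^+1.50 + 10^+0.08)
   = 1 / (1 + 31.623 + 1.2023) = 1/33.825 = 0.02956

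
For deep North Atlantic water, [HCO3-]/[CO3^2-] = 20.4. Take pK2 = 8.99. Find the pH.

pH = 7.68

From K2 = [H⁺][CO3^2-]/[HCO3-]:  pH = pK2 − log₁₀([HCO3-]/[CO3^2-])
log₁₀(20.4) = +1.310
pH = 8.99 − (+1.310) = 7.68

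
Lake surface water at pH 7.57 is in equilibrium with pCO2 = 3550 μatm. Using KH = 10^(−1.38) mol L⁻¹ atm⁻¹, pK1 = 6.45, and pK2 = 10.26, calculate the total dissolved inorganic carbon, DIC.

DIC = 2.10 mmol/L

[CO2*] = KH · pCO2 = 10^(−1.38) × 3550×10^-6 = 1.480×10^-4 mol/L
α₀ = 1/(1 + K1/[H⁺] + K1K2/[H⁺]²) = 1/(1 + 10^+1.12 + 10^-1.57) = 0.07038
DIC = [CO2*]/α₀ = 1.480×10^-4 / 0.07038 = 2.10 mmol/L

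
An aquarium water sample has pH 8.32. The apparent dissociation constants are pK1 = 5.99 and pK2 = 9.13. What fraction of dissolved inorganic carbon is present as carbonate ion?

α₂ = 1 / (1 + [H⁺]/K2 + [H⁺]²/(K1K2)) = 1 / (1 + 10^+0.81 + 10^-1.52)
   = 1 / (1 + 6.4565 + 0.030200) = 1/7.4867 = 0.1336

α₂ = 0.134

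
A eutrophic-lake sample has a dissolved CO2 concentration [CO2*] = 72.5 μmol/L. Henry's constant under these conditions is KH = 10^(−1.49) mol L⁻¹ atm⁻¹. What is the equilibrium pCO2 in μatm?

pCO2 = 2240 μatm

KH = 10^(−1.49) = 3.236×10^-2 mol L⁻¹ atm⁻¹
pCO2 = [CO2*]/KH = 72.5×10^-6 / 3.236×10^-2 = 2.24×10^-3 atm = 2240 μatm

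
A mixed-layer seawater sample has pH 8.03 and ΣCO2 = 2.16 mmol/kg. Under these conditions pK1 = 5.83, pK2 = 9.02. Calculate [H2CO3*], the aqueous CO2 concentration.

α₀ = 1 / (1 + K1/[H⁺] + K1K2/[H⁺]²) = 1 / (1 + 10^+2.20 + 10^+1.21)
   = 1 / (1 + 158.49 + 16.218) = 1/175.71 = 0.005691
[CO2*] = α₀ × DIC = 0.005691 × 2.16 = 0.0123 mmol/kg = 12.3 μmol/kg

[CO2*] = 12.3 μmol/kg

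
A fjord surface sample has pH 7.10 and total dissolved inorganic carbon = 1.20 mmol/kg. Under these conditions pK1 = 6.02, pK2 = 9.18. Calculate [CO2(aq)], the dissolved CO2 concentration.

α₀ = 1 / (1 + K1/[H⁺] + K1K2/[H⁺]²) = 1 / (1 + 10^+1.08 + 10^-1.00)
   = 1 / (1 + 12.023 + 0.10000) = 1/13.123 = 0.07620
[CO2*] = α₀ × DIC = 0.07620 × 1.20 = 0.0914 mmol/kg

[CO2*] = 0.0914 mmol/kg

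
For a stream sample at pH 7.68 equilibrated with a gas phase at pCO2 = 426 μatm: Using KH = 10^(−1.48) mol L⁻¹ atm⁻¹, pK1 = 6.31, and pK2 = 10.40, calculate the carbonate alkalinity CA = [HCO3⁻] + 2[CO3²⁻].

[CO2*] = KH · pCO2 = 10^(−1.48) × 426×10^-6 = 1.411×10^-5 mol/L
α₀ = 1/(1 + K1/[H⁺] + K1K2/[H⁺]²) = 1/(1 + 10^+1.37 + 10^-1.35) = 0.04084
DIC = [CO2*]/α₀ = 1.411×10^-5 / 0.04084 = 0.3454 mmol/L
CA = (α₁ + 2α₂)·DIC = (0.9573 + 2×0.001824) × 0.3454 = 0.332 mmol/L

CA = 0.332 mmol/L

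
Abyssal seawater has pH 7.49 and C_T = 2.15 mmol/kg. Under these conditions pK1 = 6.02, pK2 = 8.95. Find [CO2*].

[CO2*] = 0.0682 mmol/kg

α₀ = 1 / (1 + K1/[H⁺] + K1K2/[H⁺]²) = 1 / (1 + 10^+1.47 + 10^+0.01)
   = 1 / (1 + 29.512 + 1.0233) = 1/31.535 = 0.03171
[CO2*] = α₀ × DIC = 0.03171 × 2.15 = 0.0682 mmol/kg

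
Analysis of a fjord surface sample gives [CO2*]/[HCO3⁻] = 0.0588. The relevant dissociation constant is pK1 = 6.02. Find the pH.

pH = 7.25

From K1 = [H⁺][HCO3⁻]/[CO2*]:  pH = pK1 − log₁₀([CO2*]/[HCO3⁻])
log₁₀(0.0588) = -1.231
pH = 6.02 − (-1.231) = 7.25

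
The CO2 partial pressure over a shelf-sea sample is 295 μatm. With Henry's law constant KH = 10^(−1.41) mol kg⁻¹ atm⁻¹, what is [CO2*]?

[CO2*] = 11.5 μmol/kg

KH = 10^(−1.41) = 3.890×10^-2 mol kg⁻¹ atm⁻¹
[CO2*] = KH · pCO2 = 3.890×10^-2 × 295×10^-6 atm = 1.15×10^-5 mol/kg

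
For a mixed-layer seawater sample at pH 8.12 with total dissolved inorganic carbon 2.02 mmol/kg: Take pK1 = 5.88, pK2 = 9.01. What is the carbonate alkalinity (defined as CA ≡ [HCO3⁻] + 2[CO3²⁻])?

CA = [HCO3⁻] + 2[CO3²⁻] = (α₁ + 2α₂)·DIC
At pH 8.12: [H⁺]/K1 = 10^-2.24 = 0.0057544, K2/[H⁺] = 10^-0.89 = 0.12882
α₁ = 1/(1 + 0.0057544 + 0.12882) = 1/1.1346 = 0.8814; α₂ = α₁·K2/[H⁺] = 0.1135
α₁ + 2α₂ = 1.1085
CA = 1.1085 × 2.02 = 2.24 mmol/kg

CA = 2.24 mmol/kg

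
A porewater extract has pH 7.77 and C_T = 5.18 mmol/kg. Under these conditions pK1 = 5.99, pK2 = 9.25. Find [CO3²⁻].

α₂ = 1 / (1 + [H⁺]/K2 + [H⁺]²/(K1K2)) = 1 / (1 + 10^+1.48 + 10^-0.30)
   = 1 / (1 + 30.200 + 0.50119) = 1/31.701 = 0.03155
[CO3²⁻] = α₂ × DIC = 0.03155 × 5.18 = 0.163 mmol/kg

[CO3²⁻] = 0.163 mmol/kg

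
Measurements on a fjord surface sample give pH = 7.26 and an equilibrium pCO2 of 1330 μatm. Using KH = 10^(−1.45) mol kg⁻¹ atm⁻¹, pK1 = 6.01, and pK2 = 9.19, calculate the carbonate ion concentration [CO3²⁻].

[CO2*] = KH · pCO2 = 10^(−1.45) × 1330×10^-6 = 4.719×10^-5 mol/kg
α₀ = 1/(1 + K1/[H⁺] + K1K2/[H⁺]²) = 1/(1 + 10^+1.25 + 10^-0.68) = 0.05265
DIC = [CO2*]/α₀ = 4.719×10^-5 / 0.05265 = 0.8962 mmol/kg
[CO3²⁻] = α₂·DIC; α₂ = 0.01100, so [CO3²⁻] = 0.01100 × 0.8962 = 0.00986 mmol/kg = 9.86 μmol/kg

[CO3²⁻] = 9.86 μmol/kg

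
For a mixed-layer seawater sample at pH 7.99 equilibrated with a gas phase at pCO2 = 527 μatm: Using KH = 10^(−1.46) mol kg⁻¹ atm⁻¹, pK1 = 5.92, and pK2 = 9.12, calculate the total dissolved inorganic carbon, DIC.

DIC = 2.32 mmol/kg

[CO2*] = KH · pCO2 = 10^(−1.46) × 527×10^-6 = 1.827×10^-5 mol/kg
α₀ = 1/(1 + K1/[H⁺] + K1K2/[H⁺]²) = 1/(1 + 10^+2.07 + 10^+0.94) = 0.007862
DIC = [CO2*]/α₀ = 1.827×10^-5 / 0.007862 = 2.32 mmol/kg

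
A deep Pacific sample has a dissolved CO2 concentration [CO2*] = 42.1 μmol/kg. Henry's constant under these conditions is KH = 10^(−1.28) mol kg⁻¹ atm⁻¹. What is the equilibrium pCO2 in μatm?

pCO2 = 802 μatm

KH = 10^(−1.28) = 5.248×10^-2 mol kg⁻¹ atm⁻¹
pCO2 = [CO2*]/KH = 42.1×10^-6 / 5.248×10^-2 = 8.02×10^-4 atm = 802 μatm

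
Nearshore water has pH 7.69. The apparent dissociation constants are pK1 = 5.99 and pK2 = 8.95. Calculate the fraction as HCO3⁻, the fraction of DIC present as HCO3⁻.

α₁ = 1 / (1 + [H⁺]/K1 + K2/[H⁺]) = 1 / (1 + 10^-1.70 + 10^-1.26)
   = 1 / (1 + 0.019953 + 0.054954) = 1/1.0749 = 0.9303

α₁ = 0.930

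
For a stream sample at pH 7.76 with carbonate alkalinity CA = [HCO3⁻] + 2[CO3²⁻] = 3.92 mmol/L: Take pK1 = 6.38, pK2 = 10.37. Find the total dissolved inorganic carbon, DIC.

CA = [HCO3⁻] + 2[CO3²⁻] = (α₁ + 2α₂)·DIC
At pH 7.76: [H⁺]/K1 = 10^-1.38 = 0.041687, K2/[H⁺] = 10^-2.61 = 0.0024547
α₁ = 1/(1 + 0.041687 + 0.0024547) = 1/1.0441 = 0.9577; α₂ = α₁·K2/[H⁺] = 0.002351
α₁ + 2α₂ = 0.9624
DIC = CA / (α₁ + 2α₂) = 3.92 / 0.9624 = 4.07 mmol/L

DIC = 4.07 mmol/L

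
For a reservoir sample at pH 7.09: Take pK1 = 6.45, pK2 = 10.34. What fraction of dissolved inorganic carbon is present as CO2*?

α₀ = 0.186

α₀ = 1 / (1 + K1/[H⁺] + K1K2/[H⁺]²) = 1 / (1 + 10^+0.64 + 10^-2.61)
   = 1 / (1 + 4.3652 + 0.0024547) = 1/5.3676 = 0.1863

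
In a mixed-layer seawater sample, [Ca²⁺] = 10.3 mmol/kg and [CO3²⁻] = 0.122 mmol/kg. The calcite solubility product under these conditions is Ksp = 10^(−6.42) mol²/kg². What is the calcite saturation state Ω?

Ksp = 10^(−6.42) = 3.802×10^-7
Ω = [Ca²⁺][CO3²⁻]/Ksp = (10.3×10^-3)(0.122×10^-3) / 3.802×10^-7 = 3.31

Ω = 3.31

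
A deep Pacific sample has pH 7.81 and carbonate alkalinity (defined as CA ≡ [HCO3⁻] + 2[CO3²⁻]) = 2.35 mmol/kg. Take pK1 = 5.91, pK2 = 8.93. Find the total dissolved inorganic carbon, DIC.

CA = [HCO3⁻] + 2[CO3²⁻] = (α₁ + 2α₂)·DIC
At pH 7.81: [H⁺]/K1 = 10^-1.90 = 0.012589, K2/[H⁺] = 10^-1.12 = 0.075858
α₁ = 1/(1 + 0.012589 + 0.075858) = 1/1.0884 = 0.9187; α₂ = α₁·K2/[H⁺] = 0.06969
α₁ + 2α₂ = 1.0581
DIC = CA / (α₁ + 2α₂) = 2.35 / 1.0581 = 2.22 mmol/kg

DIC = 2.22 mmol/kg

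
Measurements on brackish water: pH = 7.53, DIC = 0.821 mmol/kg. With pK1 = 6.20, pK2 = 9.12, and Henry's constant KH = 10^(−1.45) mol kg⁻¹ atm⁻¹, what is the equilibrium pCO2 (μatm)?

α₀ = 1 / (1 + K1/[H⁺] + K1K2/[H⁺]²) = 1 / (1 + 10^+1.33 + 10^-0.26)
   = 1 / (1 + 21.380 + 0.54954) = 1/22.929 = 0.04361
[CO2*] = α₀ × DIC = 0.04361 × 0.821 = 0.03581 mmol/kg
pCO2 = [CO2*]/KH = 3.581×10^-5 / 3.548×10^-2 = 1010 μatm

pCO2 = 1010 μatm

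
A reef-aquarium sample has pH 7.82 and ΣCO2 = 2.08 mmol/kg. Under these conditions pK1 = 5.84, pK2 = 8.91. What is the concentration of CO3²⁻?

[CO3²⁻] = 0.155 mmol/kg

α₂ = 1 / (1 + [H⁺]/K2 + [H⁺]²/(K1K2)) = 1 / (1 + 10^+1.09 + 10^-0.89)
   = 1 / (1 + 12.303 + 0.12882) = 1/13.432 = 0.07445
[CO3²⁻] = α₂ × DIC = 0.07445 × 2.08 = 0.155 mmol/kg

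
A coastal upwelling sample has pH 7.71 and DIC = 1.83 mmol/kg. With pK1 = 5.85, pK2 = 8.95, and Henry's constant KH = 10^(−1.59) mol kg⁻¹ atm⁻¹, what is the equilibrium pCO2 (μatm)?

α₀ = 1 / (1 + K1/[H⁺] + K1K2/[H⁺]²) = 1 / (1 + 10^+1.86 + 10^+0.62)
   = 1 / (1 + 72.444 + 4.1687) = 1/77.612 = 0.01288
[CO2*] = α₀ × DIC = 0.01288 × 1.83 = 0.02358 mmol/kg
pCO2 = [CO2*]/KH = 2.358×10^-5 / 2.570×10^-2 = 917 μatm

pCO2 = 917 μatm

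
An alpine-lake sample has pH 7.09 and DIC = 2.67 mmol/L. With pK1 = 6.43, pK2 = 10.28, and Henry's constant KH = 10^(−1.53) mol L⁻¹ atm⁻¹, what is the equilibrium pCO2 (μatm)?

pCO2 = 1.62×10^4 μatm

α₀ = 1 / (1 + K1/[H⁺] + K1K2/[H⁺]²) = 1 / (1 + 10^+0.66 + 10^-2.53)
   = 1 / (1 + 4.5709 + 0.0029512) = 1/5.5738 = 0.1794
[CO2*] = α₀ × DIC = 0.1794 × 2.67 = 0.4790 mmol/L
pCO2 = [CO2*]/KH = 4.790×10^-4 / 2.951×10^-2 = 1.62×10^4 μatm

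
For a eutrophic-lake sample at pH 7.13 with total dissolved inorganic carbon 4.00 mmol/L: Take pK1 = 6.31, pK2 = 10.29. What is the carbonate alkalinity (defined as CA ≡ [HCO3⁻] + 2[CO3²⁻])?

CA = 3.48 mmol/L

CA = [HCO3⁻] + 2[CO3²⁻] = (α₁ + 2α₂)·DIC
At pH 7.13: [H⁺]/K1 = 10^-0.82 = 0.15136, K2/[H⁺] = 10^-3.16 = 0.00069183
α₁ = 1/(1 + 0.15136 + 0.00069183) = 1/1.1520 = 0.8680; α₂ = α₁·K2/[H⁺] = 0.0006005
α₁ + 2α₂ = 0.8692
CA = 0.8692 × 4.00 = 3.48 mmol/L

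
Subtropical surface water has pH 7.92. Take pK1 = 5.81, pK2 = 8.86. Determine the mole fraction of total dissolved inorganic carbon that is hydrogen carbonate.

α₁ = 1 / (1 + [H⁺]/K1 + K2/[H⁺]) = 1 / (1 + 10^-2.11 + 10^-0.94)
   = 1 / (1 + 0.0077625 + 0.11482) = 1/1.1226 = 0.8908

α₁ = 0.891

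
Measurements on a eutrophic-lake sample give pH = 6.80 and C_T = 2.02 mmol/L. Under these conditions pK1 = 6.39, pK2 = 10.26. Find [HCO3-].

[HCO3⁻] = 1.45 mmol/L

α₁ = 1 / (1 + [H⁺]/K1 + K2/[H⁺]) = 1 / (1 + 10^-0.41 + 10^-3.46)
   = 1 / (1 + 0.38905 + 0.00034674) = 1/1.3894 = 0.7197
[HCO3⁻] = α₁ × DIC = 0.7197 × 2.02 = 1.45 mmol/L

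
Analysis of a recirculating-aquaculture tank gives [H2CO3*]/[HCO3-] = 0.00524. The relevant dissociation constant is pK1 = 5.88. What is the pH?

pH = 8.16

From K1 = [H⁺][HCO3-]/[H2CO3*]:  pH = pK1 − log₁₀([H2CO3*]/[HCO3-])
log₁₀(0.00524) = -2.281
pH = 5.88 − (-2.281) = 8.16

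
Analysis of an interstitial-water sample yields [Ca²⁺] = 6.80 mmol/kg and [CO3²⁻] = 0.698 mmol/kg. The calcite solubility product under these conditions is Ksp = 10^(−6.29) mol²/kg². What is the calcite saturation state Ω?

Ω = 9.25

Ksp = 10^(−6.29) = 5.129×10^-7
Ω = [Ca²⁺][CO3²⁻]/Ksp = (6.80×10^-3)(0.698×10^-3) / 5.129×10^-7 = 9.25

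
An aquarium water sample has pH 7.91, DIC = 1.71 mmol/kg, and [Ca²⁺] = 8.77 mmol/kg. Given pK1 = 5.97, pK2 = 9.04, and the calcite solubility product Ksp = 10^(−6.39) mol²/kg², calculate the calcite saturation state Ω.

α₂ = 1 / (1 + [H⁺]/K2 + [H⁺]²/(K1K2)) = 1 / (1 + 10^+1.13 + 10^-0.81)
   = 1 / (1 + 13.490 + 0.15488) = 1/14.645 = 0.06828
[CO3²⁻] = α₂ × DIC = 0.06828 × 1.71 = 0.1168 mmol/kg
Ksp = 10^(−6.39) = 4.074×10^-7
Ω = [Ca²⁺][CO3²⁻]/Ksp = (8.77×10^-3)(1.168×10^-4) / 4.074×10^-7 = 2.51

Ω = 2.51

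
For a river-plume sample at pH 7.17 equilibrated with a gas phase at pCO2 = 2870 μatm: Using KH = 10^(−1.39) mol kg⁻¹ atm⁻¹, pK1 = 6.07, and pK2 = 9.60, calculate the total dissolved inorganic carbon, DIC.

DIC = 1.59 mmol/kg

[CO2*] = KH · pCO2 = 10^(−1.39) × 2870×10^-6 = 1.169×10^-4 mol/kg
α₀ = 1/(1 + K1/[H⁺] + K1K2/[H⁺]²) = 1/(1 + 10^+1.10 + 10^-1.33) = 0.07334
DIC = [CO2*]/α₀ = 1.169×10^-4 / 0.07334 = 1.59 mmol/kg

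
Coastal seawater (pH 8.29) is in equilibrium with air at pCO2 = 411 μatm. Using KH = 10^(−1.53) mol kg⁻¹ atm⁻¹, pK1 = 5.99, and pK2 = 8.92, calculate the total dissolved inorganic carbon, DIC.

DIC = 3.00 mmol/kg

[CO2*] = KH · pCO2 = 10^(−1.53) × 411×10^-6 = 1.213×10^-5 mol/kg
α₀ = 1/(1 + K1/[H⁺] + K1K2/[H⁺]²) = 1/(1 + 10^+2.30 + 10^+1.67) = 0.004044
DIC = [CO2*]/α₀ = 1.213×10^-5 / 0.004044 = 3.00 mmol/kg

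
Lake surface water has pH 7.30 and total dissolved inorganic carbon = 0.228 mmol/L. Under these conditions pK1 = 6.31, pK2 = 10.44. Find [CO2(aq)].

α₀ = 1 / (1 + K1/[H⁺] + K1K2/[H⁺]²) = 1 / (1 + 10^+0.99 + 10^-2.15)
   = 1 / (1 + 9.7724 + 0.0070795) = 1/10.779 = 0.09277
[CO2*] = α₀ × DIC = 0.09277 × 0.228 = 0.0212 mmol/L

[CO2*] = 0.0212 mmol/L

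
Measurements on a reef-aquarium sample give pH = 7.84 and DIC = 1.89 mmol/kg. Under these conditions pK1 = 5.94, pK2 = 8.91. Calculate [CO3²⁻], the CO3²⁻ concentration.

α₂ = 1 / (1 + [H⁺]/K2 + [H⁺]²/(K1K2)) = 1 / (1 + 10^+1.07 + 10^-0.83)
   = 1 / (1 + 11.749 + 0.14791) = 1/12.897 = 0.07754
[CO3²⁻] = α₂ × DIC = 0.07754 × 1.89 = 0.147 mmol/kg

[CO3²⁻] = 0.147 mmol/kg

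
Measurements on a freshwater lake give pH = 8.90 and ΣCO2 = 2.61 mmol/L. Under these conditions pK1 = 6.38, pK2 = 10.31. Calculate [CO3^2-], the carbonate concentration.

α₂ = 1 / (1 + [H⁺]/K2 + [H⁺]²/(K1K2)) = 1 / (1 + 10^+1.41 + 10^-1.11)
   = 1 / (1 + 25.704 + 0.077625) = 1/26.782 = 0.03734
[CO3²⁻] = α₂ × DIC = 0.03734 × 2.61 = 0.0975 mmol/L

[CO3²⁻] = 0.0975 mmol/L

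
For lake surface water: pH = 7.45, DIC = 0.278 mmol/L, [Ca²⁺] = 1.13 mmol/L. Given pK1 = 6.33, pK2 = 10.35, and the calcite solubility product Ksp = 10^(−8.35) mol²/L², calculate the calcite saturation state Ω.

α₂ = 1 / (1 + [H⁺]/K2 + [H⁺]²/(K1K2)) = 1 / (1 + 10^+2.90 + 10^+1.78)
   = 1 / (1 + 794.33 + 60.256) = 1/855.58 = 0.001169
[CO3²⁻] = α₂ × DIC = 0.001169 × 0.278 = 0.0003249 mmol/L = 0.3249 μmol/L
Ksp = 10^(−8.35) = 4.467×10^-9
Ω = [Ca²⁺][CO3²⁻]/Ksp = (1.13×10^-3)(3.249×10^-7) / 4.467×10^-9 = 0.0822

Ω = 0.0822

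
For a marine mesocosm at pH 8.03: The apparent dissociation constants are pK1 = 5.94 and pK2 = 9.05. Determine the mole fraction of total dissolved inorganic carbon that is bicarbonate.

α₁ = 1 / (1 + [H⁺]/K1 + K2/[H⁺]) = 1 / (1 + 10^-2.09 + 10^-1.02)
   = 1 / (1 + 0.0081283 + 0.095499) = 1/1.1036 = 0.9061

α₁ = 0.906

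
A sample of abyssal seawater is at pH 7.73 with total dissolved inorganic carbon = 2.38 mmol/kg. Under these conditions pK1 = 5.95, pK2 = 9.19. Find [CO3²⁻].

[CO3²⁻] = 0.0785 mmol/kg

α₂ = 1 / (1 + [H⁺]/K2 + [H⁺]²/(K1K2)) = 1 / (1 + 10^+1.46 + 10^-0.32)
   = 1 / (1 + 28.840 + 0.47863) = 1/30.319 = 0.03298
[CO3²⁻] = α₂ × DIC = 0.03298 × 2.38 = 0.0785 mmol/kg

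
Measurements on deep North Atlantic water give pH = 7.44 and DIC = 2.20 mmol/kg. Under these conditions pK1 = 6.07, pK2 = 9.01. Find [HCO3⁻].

α₁ = 1 / (1 + [H⁺]/K1 + K2/[H⁺]) = 1 / (1 + 10^-1.37 + 10^-1.57)
   = 1 / (1 + 0.042658 + 0.026915) = 1/1.0696 = 0.9350
[HCO3⁻] = α₁ × DIC = 0.9350 × 2.20 = 2.06 mmol/kg

[HCO3⁻] = 2.06 mmol/kg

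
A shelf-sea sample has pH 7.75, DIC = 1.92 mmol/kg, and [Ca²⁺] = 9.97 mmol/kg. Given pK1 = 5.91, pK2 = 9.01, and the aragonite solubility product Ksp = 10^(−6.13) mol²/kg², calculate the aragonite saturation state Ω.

Ω = 1.33

α₂ = 1 / (1 + [H⁺]/K2 + [H⁺]²/(K1K2)) = 1 / (1 + 10^+1.26 + 10^-0.58)
   = 1 / (1 + 18.197 + 0.26303) = 1/19.460 = 0.05139
[CO3²⁻] = α₂ × DIC = 0.05139 × 1.92 = 0.09866 mmol/kg
Ksp = 10^(−6.13) = 7.413×10^-7
Ω = [Ca²⁺][CO3²⁻]/Ksp = (9.97×10^-3)(9.866×10^-5) / 7.413×10^-7 = 1.33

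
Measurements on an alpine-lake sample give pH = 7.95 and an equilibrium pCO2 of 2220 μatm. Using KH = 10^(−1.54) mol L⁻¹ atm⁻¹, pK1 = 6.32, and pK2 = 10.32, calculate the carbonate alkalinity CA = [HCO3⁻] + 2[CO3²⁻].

CA = 2.75 mmol/L

[CO2*] = KH · pCO2 = 10^(−1.54) × 2220×10^-6 = 6.403×10^-5 mol/L
α₀ = 1/(1 + K1/[H⁺] + K1K2/[H⁺]²) = 1/(1 + 10^+1.63 + 10^-0.74) = 0.02281
DIC = [CO2*]/α₀ = 6.403×10^-5 / 0.02281 = 2.807 mmol/L
CA = (α₁ + 2α₂)·DIC = (0.9730 + 2×0.004151) × 2.807 = 2.75 mmol/L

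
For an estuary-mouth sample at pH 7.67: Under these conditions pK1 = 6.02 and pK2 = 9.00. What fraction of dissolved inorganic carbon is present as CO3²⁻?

α₂ = 0.0437

α₂ = 1 / (1 + [H⁺]/K2 + [H⁺]²/(K1K2)) = 1 / (1 + 10^+1.33 + 10^-0.32)
   = 1 / (1 + 21.380 + 0.47863) = 1/22.858 = 0.04375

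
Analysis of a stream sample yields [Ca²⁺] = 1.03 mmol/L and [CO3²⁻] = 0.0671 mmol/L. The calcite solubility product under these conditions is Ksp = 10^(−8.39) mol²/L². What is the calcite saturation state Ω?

Ksp = 10^(−8.39) = 4.074×10^-9
Ω = [Ca²⁺][CO3²⁻]/Ksp = (1.03×10^-3)(0.0671×10^-3) / 4.074×10^-9 = 17.0

Ω = 17.0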